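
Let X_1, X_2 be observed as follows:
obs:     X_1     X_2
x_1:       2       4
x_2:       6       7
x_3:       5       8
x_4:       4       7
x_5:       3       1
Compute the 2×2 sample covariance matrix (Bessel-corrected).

Step 1 — column means:
  mean(X_1) = (2 + 6 + 5 + 4 + 3) / 5 = 20/5 = 4
  mean(X_2) = (4 + 7 + 8 + 7 + 1) / 5 = 27/5 = 5.4

Step 2 — sample covariance S[i,j] = (1/(n-1)) · Σ_k (x_{k,i} - mean_i) · (x_{k,j} - mean_j), with n-1 = 4.
  S[X_1,X_1] = ((-2)·(-2) + (2)·(2) + (1)·(1) + (0)·(0) + (-1)·(-1)) / 4 = 10/4 = 2.5
  S[X_1,X_2] = ((-2)·(-1.4) + (2)·(1.6) + (1)·(2.6) + (0)·(1.6) + (-1)·(-4.4)) / 4 = 13/4 = 3.25
  S[X_2,X_2] = ((-1.4)·(-1.4) + (1.6)·(1.6) + (2.6)·(2.6) + (1.6)·(1.6) + (-4.4)·(-4.4)) / 4 = 33.2/4 = 8.3

S is symmetric (S[j,i] = S[i,j]). Assembling:

S = [[2.5, 3.25],
 [3.25, 8.3]]


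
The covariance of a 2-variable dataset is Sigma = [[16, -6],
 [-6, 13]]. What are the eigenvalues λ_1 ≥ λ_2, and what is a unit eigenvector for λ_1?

Step 1 — characteristic polynomial of 2×2 Sigma:
  det(Sigma - λI) = λ² - trace · λ + det = 0.
  trace = 16 + 13 = 29, det = 16·13 - (-6)² = 172.
Step 2 — discriminant:
  Δ = trace² - 4·det = 841 - 688 = 153.
Step 3 — eigenvalues:
  λ = (trace ± √Δ)/2 = (29 ± 12.3693)/2,
  λ_1 = 20.6847,  λ_2 = 8.3153.

Step 4 — unit eigenvector for λ_1: solve (Sigma - λ_1 I)v = 0. First row:
  (16 - 20.6847)·v_x + (-6)·v_y = 0, i.e. (-4.6847)·v_x + (-6)·v_y = 0,
  so v ∝ (b, λ_1 - a) = (-6, 4.6847); multiply by -1 so the first entry is positive: u = (6, -4.6847).
  ||u|| = √((6)² + (-4.6847)²) = √(57.946) ≈ 7.6122,
  v_1 = u/||u|| ≈ (0.7882, -0.6154) (||v_1|| = 1).

λ_1 = 20.6847,  λ_2 = 8.3153;  v_1 ≈ (0.7882, -0.6154)


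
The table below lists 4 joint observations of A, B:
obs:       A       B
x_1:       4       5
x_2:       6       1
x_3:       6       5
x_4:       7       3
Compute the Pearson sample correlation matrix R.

Step 1 — column means:
  mean(A) = (4 + 6 + 6 + 7) / 4 = 23/4 = 5.75
  mean(B) = (5 + 1 + 5 + 3) / 4 = 14/4 = 3.5

Step 2 — sample variances and covariances s[i,j] = (1/(n-1)) · Σ_k (x_{k,i} - mean_i) · (x_{k,j} - mean_j), with n-1 = 3:
  s[A,A] = ((-1.75)·(-1.75) + (0.25)·(0.25) + (0.25)·(0.25) + (1.25)·(1.25)) / 3 = 4.75/3 = 1.5833
  s[A,B] = ((-1.75)·(1.5) + (0.25)·(-2.5) + (0.25)·(1.5) + (1.25)·(-0.5)) / 3 = -3.5/3 = -1.1667
  s[B,B] = ((1.5)·(1.5) + (-2.5)·(-2.5) + (1.5)·(1.5) + (-0.5)·(-0.5)) / 3 = 11/3 = 3.6667
  Sample standard deviations s_i = √(s[i,i]):
  s(A) = √(1.5833) = 1.2583
  s(B) = √(3.6667) = 1.9149

Step 3 — r_{ij} = s_{ij} / (s_i · s_j):
  r[A,A] = 1 (diagonal).
  r[A,B] = -1.1667 / (1.2583 · 1.9149) = -1.1667 / 2.4095 = -0.4842
  r[B,B] = 1 (diagonal).

R is symmetric with unit diagonal. Assembling:

R = [[1, -0.4842],
 [-0.4842, 1]]


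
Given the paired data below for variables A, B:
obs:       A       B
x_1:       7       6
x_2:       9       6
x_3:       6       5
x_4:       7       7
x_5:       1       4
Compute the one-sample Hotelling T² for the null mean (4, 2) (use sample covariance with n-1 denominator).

Step 1 — sample mean vector:
  mean(A) = (7 + 9 + 6 + 7 + 1) / 5 = 30/5 = 6
  mean(B) = (6 + 6 + 5 + 7 + 4) / 5 = 28/5 = 5.6
  x̄ = (6, 5.6),  deviation x̄ - mu_0 = (6, 5.6) - (4, 2) = (2, 3.6).

Step 2 — sample covariance matrix, S[i,j] = (1/(n-1)) · Σ_k (x_{k,i} - mean_i) · (x_{k,j} - mean_j), divisor n-1 = 4:
  S[A,A] = ((1)·(1) + (3)·(3) + (0)·(0) + (1)·(1) + (-5)·(-5)) / 4 = 36/4 = 9
  S[A,B] = ((1)·(0.4) + (3)·(0.4) + (0)·(-0.6) + (1)·(1.4) + (-5)·(-1.6)) / 4 = 11/4 = 2.75
  S[B,B] = ((0.4)·(0.4) + (0.4)·(0.4) + (-0.6)·(-0.6) + (1.4)·(1.4) + (-1.6)·(-1.6)) / 4 = 5.2/4 = 1.3
  S = [[9, 2.75],
 [2.75, 1.3]].

Step 3 — invert S. det(S) = 9·1.3 - (2.75)² = 4.1375.
  S^{-1} = (1/det) · [[d, -b], [-b, a]] = [[0.3142, -0.6647],
 [-0.6647, 2.1752]].

Step 4 — quadratic form (x̄ - mu_0)^T · S^{-1} · (x̄ - mu_0):
  S^{-1} · (x̄ - mu_0) = (-1.7644, 6.5015),
  (x̄ - mu_0)^T · [...] = (2)·(-1.7644) + (3.6)·(6.5015) = 19.8767.

Step 5 — scale by n: T² = 5 · 19.8767 = 99.3837.

T² ≈ 99.3837


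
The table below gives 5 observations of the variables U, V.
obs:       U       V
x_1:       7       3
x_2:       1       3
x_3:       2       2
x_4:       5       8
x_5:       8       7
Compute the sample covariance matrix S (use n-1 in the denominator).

Step 1 — column means:
  mean(U) = (7 + 1 + 2 + 5 + 8) / 5 = 23/5 = 4.6
  mean(V) = (3 + 3 + 2 + 8 + 7) / 5 = 23/5 = 4.6

Step 2 — sample covariance S[i,j] = (1/(n-1)) · Σ_k (x_{k,i} - mean_i) · (x_{k,j} - mean_j), with n-1 = 4.
  S[U,U] = ((2.4)·(2.4) + (-3.6)·(-3.6) + (-2.6)·(-2.6) + (0.4)·(0.4) + (3.4)·(3.4)) / 4 = 37.2/4 = 9.3
  S[U,V] = ((2.4)·(-1.6) + (-3.6)·(-1.6) + (-2.6)·(-2.6) + (0.4)·(3.4) + (3.4)·(2.4)) / 4 = 18.2/4 = 4.55
  S[V,V] = ((-1.6)·(-1.6) + (-1.6)·(-1.6) + (-2.6)·(-2.6) + (3.4)·(3.4) + (2.4)·(2.4)) / 4 = 29.2/4 = 7.3

S is symmetric (S[j,i] = S[i,j]). Assembling:

S = [[9.3, 4.55],
 [4.55, 7.3]]


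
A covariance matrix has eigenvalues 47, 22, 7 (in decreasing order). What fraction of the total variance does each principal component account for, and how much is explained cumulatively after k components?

Step 1 — total variance = trace(Sigma) = Σ λ_i = 47 + 22 + 7 = 76.

Step 2 — fraction explained by component i = λ_i / Σ λ:
  PC1: 47/76 = 0.6184
  PC2: 22/76 = 0.2895
  PC3: 7/76 = 0.0921

Step 3 — cumulative fraction after k components = (λ_1 + ... + λ_k) / Σ λ:
  k = 1: 47/76 = 0.6184
  k = 2: (47 + 22)/76 = 69/76 = 0.9079
  k = 3: (47 + 22 + 7)/76 = 76/76 = 1

Summary (fraction, with percent):

explained: PC1 0.6184 (61.84%), PC2 0.2895 (28.95%), PC3 0.0921 (9.21%);  cumulative: 0.6184, 0.9079, 1


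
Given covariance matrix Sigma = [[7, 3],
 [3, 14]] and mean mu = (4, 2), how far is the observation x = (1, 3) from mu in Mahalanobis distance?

Step 1 — centre the observation: (x - mu) = (-3, 1).

Step 2 — invert Sigma. det(Sigma) = 7·14 - (3)² = 89.
  Sigma^{-1} = (1/det) · [[d, -b], [-b, a]] = [[0.1573, -0.0337],
 [-0.0337, 0.0787]].

Step 3 — form the quadratic (x - mu)^T · Sigma^{-1} · (x - mu):
  Sigma^{-1} · (x - mu) = (-0.5056, 0.1798).
  (x - mu)^T · [Sigma^{-1} · (x - mu)] = (-3)·(-0.5056) + (1)·(0.1798) = 1.6966.

Step 4 — take square root: d = √(1.6966) ≈ 1.3025.

d(x, mu) = √(1.6966) ≈ 1.3025


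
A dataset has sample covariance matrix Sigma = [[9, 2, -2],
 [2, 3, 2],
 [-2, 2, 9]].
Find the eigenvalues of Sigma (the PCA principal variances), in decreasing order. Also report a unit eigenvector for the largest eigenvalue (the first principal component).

Step 1 — characteristic polynomial p(λ) = det(λI - Sigma) = λ³ - tr·λ² + c_1·λ - det, where tr = trace, c_1 = sum of the principal 2×2 minors, det = det(Sigma):
  tr = 9 + 3 + 9 = 21,
  c_1 = (9·3 - (2)²) + (9·9 - (-2)²) + (3·9 - (2)²) = 23 + 77 + 23 = 123,
  det = 9·(3·9 - (2)²) - (2)·((2)·9 - (2)·(-2)) + (-2)·((2)·(2) - 3·(-2)) = 9·(23) - (2)·(22) + (-2)·(10) = 143.
  So p(λ) = λ³ - 21λ² + 123λ - 143.
Step 2 — look for an integer root (rational root theorem: any rational root is an integer divisor of 143). Testing λ = 11:
  p(11) = 1331 - 2541 + 1353 - 143 = 0  ✓
  Dividing out (λ - 11): p(λ) = (λ - 11)(λ² - 10λ + 13).
Step 3 — remaining eigenvalues from the quadratic λ² - 10λ + 13 = 0:
  Δ = 10² - 4·13 = 100 - 52 = 48,  λ = (10 ± √48)/2 = (10 ± 6.9282)/2 ≈ 8.4641 or 1.5359.
  Sorted: λ_1 = 11,  λ_2 = 8.4641,  λ_3 = 1.5359  (check: sum = 21 = tr ✓).

Step 4 — unit eigenvector for λ_1 = 11: v spans the null space of (Sigma - λ_1 I), whose rows are
  r_1 = (-2, 2, -2),  r_2 = (2, -8, 2),  r_3 = (-2, 2, -2).
  v is orthogonal to every row, so take v ∝ r_1 × r_2 = ((2)·(2) - (-2)·(-8), (-2)·(2) - (-2)·(2), (-2)·(-8) - (2)·(2)) = (-12, 0, 12).
  Rescale (divide by 12; multiply by -1 so the first nonzero entry is positive): u = (1, 0, -1).
  ||u|| = √((1)² + (0)² + (-1)²) = √(2) ≈ 1.4142,  v_1 = u/||u|| ≈ (0.7071, 0, -0.7071) (||v_1|| = 1).

λ_1 = 11,  λ_2 = 8.4641,  λ_3 = 1.5359;  v_1 ≈ (0.7071, 0, -0.7071)


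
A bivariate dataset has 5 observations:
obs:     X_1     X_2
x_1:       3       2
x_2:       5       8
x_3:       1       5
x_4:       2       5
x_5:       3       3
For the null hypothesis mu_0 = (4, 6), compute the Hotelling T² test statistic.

Step 1 — sample mean vector:
  mean(X_1) = (3 + 5 + 1 + 2 + 3) / 5 = 14/5 = 2.8
  mean(X_2) = (2 + 8 + 5 + 5 + 3) / 5 = 23/5 = 4.6
  x̄ = (2.8, 4.6),  deviation x̄ - mu_0 = (2.8, 4.6) - (4, 6) = (-1.2, -1.4).

Step 2 — sample covariance matrix, S[i,j] = (1/(n-1)) · Σ_k (x_{k,i} - mean_i) · (x_{k,j} - mean_j), divisor n-1 = 4:
  S[X_1,X_1] = ((0.2)·(0.2) + (2.2)·(2.2) + (-1.8)·(-1.8) + (-0.8)·(-0.8) + (0.2)·(0.2)) / 4 = 8.8/4 = 2.2
  S[X_1,X_2] = ((0.2)·(-2.6) + (2.2)·(3.4) + (-1.8)·(0.4) + (-0.8)·(0.4) + (0.2)·(-1.6)) / 4 = 5.6/4 = 1.4
  S[X_2,X_2] = ((-2.6)·(-2.6) + (3.4)·(3.4) + (0.4)·(0.4) + (0.4)·(0.4) + (-1.6)·(-1.6)) / 4 = 21.2/4 = 5.3
  S = [[2.2, 1.4],
 [1.4, 5.3]].

Step 3 — invert S. det(S) = 2.2·5.3 - (1.4)² = 9.7.
  S^{-1} = (1/det) · [[d, -b], [-b, a]] = [[0.5464, -0.1443],
 [-0.1443, 0.2268]].

Step 4 — quadratic form (x̄ - mu_0)^T · S^{-1} · (x̄ - mu_0):
  S^{-1} · (x̄ - mu_0) = (-0.4536, -0.1443),
  (x̄ - mu_0)^T · [...] = (-1.2)·(-0.4536) + (-1.4)·(-0.1443) = 0.7464.

Step 5 — scale by n: T² = 5 · 0.7464 = 3.732.

T² ≈ 3.732


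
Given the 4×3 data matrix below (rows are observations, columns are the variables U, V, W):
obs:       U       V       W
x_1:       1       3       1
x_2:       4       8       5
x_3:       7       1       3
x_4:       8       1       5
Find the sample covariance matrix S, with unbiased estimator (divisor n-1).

Step 1 — column means:
  mean(U) = (1 + 4 + 7 + 8) / 4 = 20/4 = 5
  mean(V) = (3 + 8 + 1 + 1) / 4 = 13/4 = 3.25
  mean(W) = (1 + 5 + 3 + 5) / 4 = 14/4 = 3.5

Step 2 — sample covariance S[i,j] = (1/(n-1)) · Σ_k (x_{k,i} - mean_i) · (x_{k,j} - mean_j), with n-1 = 3.
  S[U,U] = ((-4)·(-4) + (-1)·(-1) + (2)·(2) + (3)·(3)) / 3 = 30/3 = 10
  S[U,V] = ((-4)·(-0.25) + (-1)·(4.75) + (2)·(-2.25) + (3)·(-2.25)) / 3 = -15/3 = -5
  S[U,W] = ((-4)·(-2.5) + (-1)·(1.5) + (2)·(-0.5) + (3)·(1.5)) / 3 = 12/3 = 4
  S[V,V] = ((-0.25)·(-0.25) + (4.75)·(4.75) + (-2.25)·(-2.25) + (-2.25)·(-2.25)) / 3 = 32.75/3 = 10.9167
  S[V,W] = ((-0.25)·(-2.5) + (4.75)·(1.5) + (-2.25)·(-0.5) + (-2.25)·(1.5)) / 3 = 5.5/3 = 1.8333
  S[W,W] = ((-2.5)·(-2.5) + (1.5)·(1.5) + (-0.5)·(-0.5) + (1.5)·(1.5)) / 3 = 11/3 = 3.6667

S is symmetric (S[j,i] = S[i,j]). Assembling:

S = [[10, -5, 4],
 [-5, 10.9167, 1.8333],
 [4, 1.8333, 3.6667]]


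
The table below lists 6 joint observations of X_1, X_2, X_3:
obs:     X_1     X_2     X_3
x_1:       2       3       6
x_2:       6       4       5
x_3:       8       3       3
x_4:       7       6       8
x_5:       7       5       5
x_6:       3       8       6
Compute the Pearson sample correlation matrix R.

Step 1 — column means:
  mean(X_1) = (2 + 6 + 8 + 7 + 7 + 3) / 6 = 33/6 = 5.5
  mean(X_2) = (3 + 4 + 3 + 6 + 5 + 8) / 6 = 29/6 = 4.8333
  mean(X_3) = (6 + 5 + 3 + 8 + 5 + 6) / 6 = 33/6 = 5.5

Step 2 — sample variances and covariances s[i,j] = (1/(n-1)) · Σ_k (x_{k,i} - mean_i) · (x_{k,j} - mean_j), with n-1 = 5:
  s[X_1,X_1] = ((-3.5)·(-3.5) + (0.5)·(0.5) + (2.5)·(2.5) + (1.5)·(1.5) + (1.5)·(1.5) + (-2.5)·(-2.5)) / 5 = 29.5/5 = 5.9
  s[X_1,X_2] = ((-3.5)·(-1.8333) + (0.5)·(-0.8333) + (2.5)·(-1.8333) + (1.5)·(1.1667) + (1.5)·(0.1667) + (-2.5)·(3.1667)) / 5 = -4.5/5 = -0.9
  s[X_1,X_3] = ((-3.5)·(0.5) + (0.5)·(-0.5) + (2.5)·(-2.5) + (1.5)·(2.5) + (1.5)·(-0.5) + (-2.5)·(0.5)) / 5 = -6.5/5 = -1.3
  s[X_2,X_2] = ((-1.8333)·(-1.8333) + (-0.8333)·(-0.8333) + (-1.8333)·(-1.8333) + (1.1667)·(1.1667) + (0.1667)·(0.1667) + (3.1667)·(3.1667)) / 5 = 18.8333/5 = 3.7667
  s[X_2,X_3] = ((-1.8333)·(0.5) + (-0.8333)·(-0.5) + (-1.8333)·(-2.5) + (1.1667)·(2.5) + (0.1667)·(-0.5) + (3.1667)·(0.5)) / 5 = 8.5/5 = 1.7
  s[X_3,X_3] = ((0.5)·(0.5) + (-0.5)·(-0.5) + (-2.5)·(-2.5) + (2.5)·(2.5) + (-0.5)·(-0.5) + (0.5)·(0.5)) / 5 = 13.5/5 = 2.7
  Sample standard deviations s_i = √(s[i,i]):
  s(X_1) = √(5.9) = 2.429
  s(X_2) = √(3.7667) = 1.9408
  s(X_3) = √(2.7) = 1.6432

Step 3 — r_{ij} = s_{ij} / (s_i · s_j):
  r[X_1,X_1] = 1 (diagonal).
  r[X_1,X_2] = -0.9 / (2.429 · 1.9408) = -0.9 / 4.7142 = -0.1909
  r[X_1,X_3] = -1.3 / (2.429 · 1.6432) = -1.3 / 3.9912 = -0.3257
  r[X_2,X_2] = 1 (diagonal).
  r[X_2,X_3] = 1.7 / (1.9408 · 1.6432) = 1.7 / 3.189 = 0.5331
  r[X_3,X_3] = 1 (diagonal).

R is symmetric with unit diagonal. Assembling:

R = [[1, -0.1909, -0.3257],
 [-0.1909, 1, 0.5331],
 [-0.3257, 0.5331, 1]]


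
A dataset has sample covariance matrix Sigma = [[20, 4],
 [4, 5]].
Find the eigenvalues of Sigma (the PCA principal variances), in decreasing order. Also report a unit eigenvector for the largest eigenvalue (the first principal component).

Step 1 — characteristic polynomial of 2×2 Sigma:
  det(Sigma - λI) = λ² - trace · λ + det = 0.
  trace = 20 + 5 = 25, det = 20·5 - (4)² = 84.
Step 2 — discriminant:
  Δ = trace² - 4·det = 625 - 336 = 289.
Step 3 — eigenvalues:
  λ = (trace ± √Δ)/2 = (25 ± 17)/2,
  λ_1 = 21,  λ_2 = 4.

Step 4 — unit eigenvector for λ_1: solve (Sigma - λ_1 I)v = 0. First row:
  (20 - 21)·v_x + (4)·v_y = 0, i.e. (-1)·v_x + (4)·v_y = 0,
  so v ∝ (b, λ_1 - a) = (4, 1) = u.
  ||u|| = √((4)² + (1)²) = √(17) ≈ 4.1231,
  v_1 = u/||u|| ≈ (0.9701, 0.2425) (||v_1|| = 1).

λ_1 = 21,  λ_2 = 4;  v_1 ≈ (0.9701, 0.2425)


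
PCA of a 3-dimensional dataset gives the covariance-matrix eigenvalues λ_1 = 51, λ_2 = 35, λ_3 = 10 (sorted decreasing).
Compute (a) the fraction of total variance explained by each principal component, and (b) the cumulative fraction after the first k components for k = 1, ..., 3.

Step 1 — total variance = trace(Sigma) = Σ λ_i = 51 + 35 + 10 = 96.

Step 2 — fraction explained by component i = λ_i / Σ λ:
  PC1: 51/96 = 0.5312
  PC2: 35/96 = 0.3646
  PC3: 10/96 = 0.1042

Step 3 — cumulative fraction after k components = (λ_1 + ... + λ_k) / Σ λ:
  k = 1: 51/96 = 0.5312
  k = 2: (51 + 35)/96 = 86/96 = 0.8958
  k = 3: (51 + 35 + 10)/96 = 96/96 = 1

Summary (fraction, with percent):

explained: PC1 0.5312 (53.12%), PC2 0.3646 (36.46%), PC3 0.1042 (10.42%);  cumulative: 0.5312, 0.8958, 1


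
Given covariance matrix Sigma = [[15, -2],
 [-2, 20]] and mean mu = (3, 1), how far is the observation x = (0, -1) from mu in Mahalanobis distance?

Step 1 — centre the observation: (x - mu) = (-3, -2).

Step 2 — invert Sigma. det(Sigma) = 15·20 - (-2)² = 296.
  Sigma^{-1} = (1/det) · [[d, -b], [-b, a]] = [[0.0676, 0.0068],
 [0.0068, 0.0507]].

Step 3 — form the quadratic (x - mu)^T · Sigma^{-1} · (x - mu):
  Sigma^{-1} · (x - mu) = (-0.2162, -0.1216).
  (x - mu)^T · [Sigma^{-1} · (x - mu)] = (-3)·(-0.2162) + (-2)·(-0.1216) = 0.8919.

Step 4 — take square root: d = √(0.8919) ≈ 0.9444.

d(x, mu) = √(0.8919) ≈ 0.9444


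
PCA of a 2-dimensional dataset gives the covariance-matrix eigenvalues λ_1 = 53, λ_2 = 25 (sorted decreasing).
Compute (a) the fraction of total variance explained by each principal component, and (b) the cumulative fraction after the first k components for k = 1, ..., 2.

Step 1 — total variance = trace(Sigma) = Σ λ_i = 53 + 25 = 78.

Step 2 — fraction explained by component i = λ_i / Σ λ:
  PC1: 53/78 = 0.6795
  PC2: 25/78 = 0.3205

Step 3 — cumulative fraction after k components = (λ_1 + ... + λ_k) / Σ λ:
  k = 1: 53/78 = 0.6795
  k = 2: (53 + 25)/78 = 78/78 = 1

Summary (fraction, with percent):

explained: PC1 0.6795 (67.95%), PC2 0.3205 (32.05%);  cumulative: 0.6795, 1


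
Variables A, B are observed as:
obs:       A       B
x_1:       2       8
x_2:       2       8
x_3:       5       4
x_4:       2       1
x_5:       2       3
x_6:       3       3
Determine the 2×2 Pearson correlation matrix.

Step 1 — column means:
  mean(A) = (2 + 2 + 5 + 2 + 2 + 3) / 6 = 16/6 = 2.6667
  mean(B) = (8 + 8 + 4 + 1 + 3 + 3) / 6 = 27/6 = 4.5

Step 2 — sample variances and covariances s[i,j] = (1/(n-1)) · Σ_k (x_{k,i} - mean_i) · (x_{k,j} - mean_j), with n-1 = 5:
  s[A,A] = ((-0.6667)·(-0.6667) + (-0.6667)·(-0.6667) + (2.3333)·(2.3333) + (-0.6667)·(-0.6667) + (-0.6667)·(-0.6667) + (0.3333)·(0.3333)) / 5 = 7.3333/5 = 1.4667
  s[A,B] = ((-0.6667)·(3.5) + (-0.6667)·(3.5) + (2.3333)·(-0.5) + (-0.6667)·(-3.5) + (-0.6667)·(-1.5) + (0.3333)·(-1.5)) / 5 = -3/5 = -0.6
  s[B,B] = ((3.5)·(3.5) + (3.5)·(3.5) + (-0.5)·(-0.5) + (-3.5)·(-3.5) + (-1.5)·(-1.5) + (-1.5)·(-1.5)) / 5 = 41.5/5 = 8.3
  Sample standard deviations s_i = √(s[i,i]):
  s(A) = √(1.4667) = 1.2111
  s(B) = √(8.3) = 2.881

Step 3 — r_{ij} = s_{ij} / (s_i · s_j):
  r[A,A] = 1 (diagonal).
  r[A,B] = -0.6 / (1.2111 · 2.881) = -0.6 / 3.489 = -0.172
  r[B,B] = 1 (diagonal).

R is symmetric with unit diagonal. Assembling:

R = [[1, -0.172],
 [-0.172, 1]]


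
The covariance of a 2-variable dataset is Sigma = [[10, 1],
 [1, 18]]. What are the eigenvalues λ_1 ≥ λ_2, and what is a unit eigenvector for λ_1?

Step 1 — characteristic polynomial of 2×2 Sigma:
  det(Sigma - λI) = λ² - trace · λ + det = 0.
  trace = 10 + 18 = 28, det = 10·18 - (1)² = 179.
Step 2 — discriminant:
  Δ = trace² - 4·det = 784 - 716 = 68.
Step 3 — eigenvalues:
  λ = (trace ± √Δ)/2 = (28 ± 8.2462)/2,
  λ_1 = 18.1231,  λ_2 = 9.8769.

Step 4 — unit eigenvector for λ_1: solve (Sigma - λ_1 I)v = 0. First row:
  (10 - 18.1231)·v_x + (1)·v_y = 0, i.e. (-8.1231)·v_x + (1)·v_y = 0,
  so v ∝ (b, λ_1 - a) = (1, 8.1231) = u.
  ||u|| = √((1)² + (8.1231)²) = √(66.9848) ≈ 8.1844,
  v_1 = u/||u|| ≈ (0.1222, 0.9925) (||v_1|| = 1).

λ_1 = 18.1231,  λ_2 = 9.8769;  v_1 ≈ (0.1222, 0.9925)


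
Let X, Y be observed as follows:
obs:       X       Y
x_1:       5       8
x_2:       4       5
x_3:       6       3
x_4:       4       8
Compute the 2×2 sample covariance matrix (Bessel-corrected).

Step 1 — column means:
  mean(X) = (5 + 4 + 6 + 4) / 4 = 19/4 = 4.75
  mean(Y) = (8 + 5 + 3 + 8) / 4 = 24/4 = 6

Step 2 — sample covariance S[i,j] = (1/(n-1)) · Σ_k (x_{k,i} - mean_i) · (x_{k,j} - mean_j), with n-1 = 3.
  S[X,X] = ((0.25)·(0.25) + (-0.75)·(-0.75) + (1.25)·(1.25) + (-0.75)·(-0.75)) / 3 = 2.75/3 = 0.9167
  S[X,Y] = ((0.25)·(2) + (-0.75)·(-1) + (1.25)·(-3) + (-0.75)·(2)) / 3 = -4/3 = -1.3333
  S[Y,Y] = ((2)·(2) + (-1)·(-1) + (-3)·(-3) + (2)·(2)) / 3 = 18/3 = 6

S is symmetric (S[j,i] = S[i,j]). Assembling:

S = [[0.9167, -1.3333],
 [-1.3333, 6]]


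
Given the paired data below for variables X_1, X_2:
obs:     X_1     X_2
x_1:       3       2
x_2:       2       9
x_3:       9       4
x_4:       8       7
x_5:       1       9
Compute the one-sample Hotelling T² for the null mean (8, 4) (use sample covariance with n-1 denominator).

Step 1 — sample mean vector:
  mean(X_1) = (3 + 2 + 9 + 8 + 1) / 5 = 23/5 = 4.6
  mean(X_2) = (2 + 9 + 4 + 7 + 9) / 5 = 31/5 = 6.2
  x̄ = (4.6, 6.2),  deviation x̄ - mu_0 = (4.6, 6.2) - (8, 4) = (-3.4, 2.2).

Step 2 — sample covariance matrix, S[i,j] = (1/(n-1)) · Σ_k (x_{k,i} - mean_i) · (x_{k,j} - mean_j), divisor n-1 = 4:
  S[X_1,X_1] = ((-1.6)·(-1.6) + (-2.6)·(-2.6) + (4.4)·(4.4) + (3.4)·(3.4) + (-3.6)·(-3.6)) / 4 = 53.2/4 = 13.3
  S[X_1,X_2] = ((-1.6)·(-4.2) + (-2.6)·(2.8) + (4.4)·(-2.2) + (3.4)·(0.8) + (-3.6)·(2.8)) / 4 = -17.6/4 = -4.4
  S[X_2,X_2] = ((-4.2)·(-4.2) + (2.8)·(2.8) + (-2.2)·(-2.2) + (0.8)·(0.8) + (2.8)·(2.8)) / 4 = 38.8/4 = 9.7
  S = [[13.3, -4.4],
 [-4.4, 9.7]].

Step 3 — invert S. det(S) = 13.3·9.7 - (-4.4)² = 109.65.
  S^{-1} = (1/det) · [[d, -b], [-b, a]] = [[0.0885, 0.0401],
 [0.0401, 0.1213]].

Step 4 — quadratic form (x̄ - mu_0)^T · S^{-1} · (x̄ - mu_0):
  S^{-1} · (x̄ - mu_0) = (-0.2125, 0.1304),
  (x̄ - mu_0)^T · [...] = (-3.4)·(-0.2125) + (2.2)·(0.1304) = 1.0094.

Step 5 — scale by n: T² = 5 · 1.0094 = 5.047.

T² ≈ 5.047


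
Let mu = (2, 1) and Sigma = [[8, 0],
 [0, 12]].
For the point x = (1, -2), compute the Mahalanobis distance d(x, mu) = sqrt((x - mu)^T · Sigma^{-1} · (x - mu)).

Step 1 — centre the observation: (x - mu) = (-1, -3).

Step 2 — invert Sigma. det(Sigma) = 8·12 - (0)² = 96.
  Sigma^{-1} = (1/det) · [[d, -b], [-b, a]] = [[0.125, 0],
 [0, 0.0833]].

Step 3 — form the quadratic (x - mu)^T · Sigma^{-1} · (x - mu):
  Sigma^{-1} · (x - mu) = (-0.125, -0.25).
  (x - mu)^T · [Sigma^{-1} · (x - mu)] = (-1)·(-0.125) + (-3)·(-0.25) = 0.875.

Step 4 — take square root: d = √(0.875) ≈ 0.9354.

d(x, mu) = √(0.875) ≈ 0.9354


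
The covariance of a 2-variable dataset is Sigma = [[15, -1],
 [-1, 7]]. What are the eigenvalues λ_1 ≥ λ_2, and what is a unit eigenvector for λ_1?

Step 1 — characteristic polynomial of 2×2 Sigma:
  det(Sigma - λI) = λ² - trace · λ + det = 0.
  trace = 15 + 7 = 22, det = 15·7 - (-1)² = 104.
Step 2 — discriminant:
  Δ = trace² - 4·det = 484 - 416 = 68.
Step 3 — eigenvalues:
  λ = (trace ± √Δ)/2 = (22 ± 8.2462)/2,
  λ_1 = 15.1231,  λ_2 = 6.8769.

Step 4 — unit eigenvector for λ_1: solve (Sigma - λ_1 I)v = 0. First row:
  (15 - 15.1231)·v_x + (-1)·v_y = 0, i.e. (-0.1231)·v_x + (-1)·v_y = 0,
  so v ∝ (b, λ_1 - a) = (-1, 0.1231); multiply by -1 so the first entry is positive: u = (1, -0.1231).
  ||u|| = √((1)² + (-0.1231)²) = √(1.0152) ≈ 1.0075,
  v_1 = u/||u|| ≈ (0.9925, -0.1222) (||v_1|| = 1).

λ_1 = 15.1231,  λ_2 = 6.8769;  v_1 ≈ (0.9925, -0.1222)


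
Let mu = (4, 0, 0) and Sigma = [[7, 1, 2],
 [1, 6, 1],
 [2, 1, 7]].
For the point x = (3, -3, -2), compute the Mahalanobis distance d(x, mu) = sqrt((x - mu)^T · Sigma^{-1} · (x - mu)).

Step 1 — centre the observation: (x - mu) = (-1, -3, -2).

Step 2 — invert Sigma (cofactor / det for 3×3, or solve directly):
  Sigma^{-1} = [[0.1577, -0.0192, -0.0423],
 [-0.0192, 0.1731, -0.0192],
 [-0.0423, -0.0192, 0.1577]].

Step 3 — form the quadratic (x - mu)^T · Sigma^{-1} · (x - mu):
  Sigma^{-1} · (x - mu) = (-0.0154, -0.4615, -0.2154).
  (x - mu)^T · [Sigma^{-1} · (x - mu)] = (-1)·(-0.0154) + (-3)·(-0.4615) + (-2)·(-0.2154) = 1.8308.

Step 4 — take square root: d = √(1.8308) ≈ 1.3531.

d(x, mu) = √(1.8308) ≈ 1.3531


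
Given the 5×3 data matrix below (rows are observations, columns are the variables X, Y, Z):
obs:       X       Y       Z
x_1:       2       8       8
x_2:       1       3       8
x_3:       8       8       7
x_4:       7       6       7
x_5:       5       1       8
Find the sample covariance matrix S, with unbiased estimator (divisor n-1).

Step 1 — column means:
  mean(X) = (2 + 1 + 8 + 7 + 5) / 5 = 23/5 = 4.6
  mean(Y) = (8 + 3 + 8 + 6 + 1) / 5 = 26/5 = 5.2
  mean(Z) = (8 + 8 + 7 + 7 + 8) / 5 = 38/5 = 7.6

Step 2 — sample covariance S[i,j] = (1/(n-1)) · Σ_k (x_{k,i} - mean_i) · (x_{k,j} - mean_j), with n-1 = 4.
  S[X,X] = ((-2.6)·(-2.6) + (-3.6)·(-3.6) + (3.4)·(3.4) + (2.4)·(2.4) + (0.4)·(0.4)) / 4 = 37.2/4 = 9.3
  S[X,Y] = ((-2.6)·(2.8) + (-3.6)·(-2.2) + (3.4)·(2.8) + (2.4)·(0.8) + (0.4)·(-4.2)) / 4 = 10.4/4 = 2.6
  S[X,Z] = ((-2.6)·(0.4) + (-3.6)·(0.4) + (3.4)·(-0.6) + (2.4)·(-0.6) + (0.4)·(0.4)) / 4 = -5.8/4 = -1.45
  S[Y,Y] = ((2.8)·(2.8) + (-2.2)·(-2.2) + (2.8)·(2.8) + (0.8)·(0.8) + (-4.2)·(-4.2)) / 4 = 38.8/4 = 9.7
  S[Y,Z] = ((2.8)·(0.4) + (-2.2)·(0.4) + (2.8)·(-0.6) + (0.8)·(-0.6) + (-4.2)·(0.4)) / 4 = -3.6/4 = -0.9
  S[Z,Z] = ((0.4)·(0.4) + (0.4)·(0.4) + (-0.6)·(-0.6) + (-0.6)·(-0.6) + (0.4)·(0.4)) / 4 = 1.2/4 = 0.3

S is symmetric (S[j,i] = S[i,j]). Assembling:

S = [[9.3, 2.6, -1.45],
 [2.6, 9.7, -0.9],
 [-1.45, -0.9, 0.3]]


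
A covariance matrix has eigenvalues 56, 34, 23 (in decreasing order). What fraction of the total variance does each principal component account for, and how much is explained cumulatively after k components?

Step 1 — total variance = trace(Sigma) = Σ λ_i = 56 + 34 + 23 = 113.

Step 2 — fraction explained by component i = λ_i / Σ λ:
  PC1: 56/113 = 0.4956
  PC2: 34/113 = 0.3009
  PC3: 23/113 = 0.2035

Step 3 — cumulative fraction after k components = (λ_1 + ... + λ_k) / Σ λ:
  k = 1: 56/113 = 0.4956
  k = 2: (56 + 34)/113 = 90/113 = 0.7965
  k = 3: (56 + 34 + 23)/113 = 113/113 = 1

Summary (fraction, with percent):

explained: PC1 0.4956 (49.56%), PC2 0.3009 (30.09%), PC3 0.2035 (20.35%);  cumulative: 0.4956, 0.7965, 1


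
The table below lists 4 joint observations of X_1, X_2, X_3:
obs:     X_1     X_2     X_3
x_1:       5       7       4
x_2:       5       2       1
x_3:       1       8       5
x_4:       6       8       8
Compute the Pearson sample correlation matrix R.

Step 1 — column means:
  mean(X_1) = (5 + 5 + 1 + 6) / 4 = 17/4 = 4.25
  mean(X_2) = (7 + 2 + 8 + 8) / 4 = 25/4 = 6.25
  mean(X_3) = (4 + 1 + 5 + 8) / 4 = 18/4 = 4.5

Step 2 — sample variances and covariances s[i,j] = (1/(n-1)) · Σ_k (x_{k,i} - mean_i) · (x_{k,j} - mean_j), with n-1 = 3:
  s[X_1,X_1] = ((0.75)·(0.75) + (0.75)·(0.75) + (-3.25)·(-3.25) + (1.75)·(1.75)) / 3 = 14.75/3 = 4.9167
  s[X_1,X_2] = ((0.75)·(0.75) + (0.75)·(-4.25) + (-3.25)·(1.75) + (1.75)·(1.75)) / 3 = -5.25/3 = -1.75
  s[X_1,X_3] = ((0.75)·(-0.5) + (0.75)·(-3.5) + (-3.25)·(0.5) + (1.75)·(3.5)) / 3 = 1.5/3 = 0.5
  s[X_2,X_2] = ((0.75)·(0.75) + (-4.25)·(-4.25) + (1.75)·(1.75) + (1.75)·(1.75)) / 3 = 24.75/3 = 8.25
  s[X_2,X_3] = ((0.75)·(-0.5) + (-4.25)·(-3.5) + (1.75)·(0.5) + (1.75)·(3.5)) / 3 = 21.5/3 = 7.1667
  s[X_3,X_3] = ((-0.5)·(-0.5) + (-3.5)·(-3.5) + (0.5)·(0.5) + (3.5)·(3.5)) / 3 = 25/3 = 8.3333
  Sample standard deviations s_i = √(s[i,i]):
  s(X_1) = √(4.9167) = 2.2174
  s(X_2) = √(8.25) = 2.8723
  s(X_3) = √(8.3333) = 2.8868

Step 3 — r_{ij} = s_{ij} / (s_i · s_j):
  r[X_1,X_1] = 1 (diagonal).
  r[X_1,X_2] = -1.75 / (2.2174 · 2.8723) = -1.75 / 6.3689 = -0.2748
  r[X_1,X_3] = 0.5 / (2.2174 · 2.8868) = 0.5 / 6.401 = 0.0781
  r[X_2,X_2] = 1 (diagonal).
  r[X_2,X_3] = 7.1667 / (2.8723 · 2.8868) = 7.1667 / 8.2916 = 0.8643
  r[X_3,X_3] = 1 (diagonal).

R is symmetric with unit diagonal. Assembling:

R = [[1, -0.2748, 0.0781],
 [-0.2748, 1, 0.8643],
 [0.0781, 0.8643, 1]]


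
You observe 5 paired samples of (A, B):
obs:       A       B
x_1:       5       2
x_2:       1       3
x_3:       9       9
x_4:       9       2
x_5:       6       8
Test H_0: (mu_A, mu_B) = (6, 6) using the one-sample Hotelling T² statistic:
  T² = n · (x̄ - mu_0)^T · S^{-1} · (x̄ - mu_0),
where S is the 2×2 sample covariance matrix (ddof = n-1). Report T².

Step 1 — sample mean vector:
  mean(A) = (5 + 1 + 9 + 9 + 6) / 5 = 30/5 = 6
  mean(B) = (2 + 3 + 9 + 2 + 8) / 5 = 24/5 = 4.8
  x̄ = (6, 4.8),  deviation x̄ - mu_0 = (6, 4.8) - (6, 6) = (0, -1.2).

Step 2 — sample covariance matrix, S[i,j] = (1/(n-1)) · Σ_k (x_{k,i} - mean_i) · (x_{k,j} - mean_j), divisor n-1 = 4:
  S[A,A] = ((-1)·(-1) + (-5)·(-5) + (3)·(3) + (3)·(3) + (0)·(0)) / 4 = 44/4 = 11
  S[A,B] = ((-1)·(-2.8) + (-5)·(-1.8) + (3)·(4.2) + (3)·(-2.8) + (0)·(3.2)) / 4 = 16/4 = 4
  S[B,B] = ((-2.8)·(-2.8) + (-1.8)·(-1.8) + (4.2)·(4.2) + (-2.8)·(-2.8) + (3.2)·(3.2)) / 4 = 46.8/4 = 11.7
  S = [[11, 4],
 [4, 11.7]].

Step 3 — invert S. det(S) = 11·11.7 - (4)² = 112.7.
  S^{-1} = (1/det) · [[d, -b], [-b, a]] = [[0.1038, -0.0355],
 [-0.0355, 0.0976]].

Step 4 — quadratic form (x̄ - mu_0)^T · S^{-1} · (x̄ - mu_0):
  S^{-1} · (x̄ - mu_0) = (0.0426, -0.1171),
  (x̄ - mu_0)^T · [...] = (0)·(0.0426) + (-1.2)·(-0.1171) = 0.1406.

Step 5 — scale by n: T² = 5 · 0.1406 = 0.7028.

T² ≈ 0.7028


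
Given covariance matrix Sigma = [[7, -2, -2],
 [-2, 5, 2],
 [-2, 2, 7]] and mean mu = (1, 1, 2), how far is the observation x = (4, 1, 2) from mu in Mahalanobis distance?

Step 1 — centre the observation: (x - mu) = (3, 0, 0).

Step 2 — invert Sigma (cofactor / det for 3×3, or solve directly):
  Sigma^{-1} = [[0.1676, 0.0541, 0.0324],
 [0.0541, 0.2432, -0.0541],
 [0.0324, -0.0541, 0.1676]].

Step 3 — form the quadratic (x - mu)^T · Sigma^{-1} · (x - mu):
  Sigma^{-1} · (x - mu) = (0.5027, 0.1622, 0.0973).
  (x - mu)^T · [Sigma^{-1} · (x - mu)] = (3)·(0.5027) + (0)·(0.1622) + (0)·(0.0973) = 1.5081.

Step 4 — take square root: d = √(1.5081) ≈ 1.2281.

d(x, mu) = √(1.5081) ≈ 1.2281


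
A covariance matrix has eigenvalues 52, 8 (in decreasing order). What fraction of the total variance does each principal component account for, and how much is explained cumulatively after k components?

Step 1 — total variance = trace(Sigma) = Σ λ_i = 52 + 8 = 60.

Step 2 — fraction explained by component i = λ_i / Σ λ:
  PC1: 52/60 = 0.8667
  PC2: 8/60 = 0.1333

Step 3 — cumulative fraction after k components = (λ_1 + ... + λ_k) / Σ λ:
  k = 1: 52/60 = 0.8667
  k = 2: (52 + 8)/60 = 60/60 = 1

Summary (fraction, with percent):

explained: PC1 0.8667 (86.67%), PC2 0.1333 (13.33%);  cumulative: 0.8667, 1


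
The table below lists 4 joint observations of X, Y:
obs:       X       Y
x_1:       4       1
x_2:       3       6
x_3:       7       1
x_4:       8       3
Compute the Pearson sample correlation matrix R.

Step 1 — column means:
  mean(X) = (4 + 3 + 7 + 8) / 4 = 22/4 = 5.5
  mean(Y) = (1 + 6 + 1 + 3) / 4 = 11/4 = 2.75

Step 2 — sample variances and covariances s[i,j] = (1/(n-1)) · Σ_k (x_{k,i} - mean_i) · (x_{k,j} - mean_j), with n-1 = 3:
  s[X,X] = ((-1.5)·(-1.5) + (-2.5)·(-2.5) + (1.5)·(1.5) + (2.5)·(2.5)) / 3 = 17/3 = 5.6667
  s[X,Y] = ((-1.5)·(-1.75) + (-2.5)·(3.25) + (1.5)·(-1.75) + (2.5)·(0.25)) / 3 = -7.5/3 = -2.5
  s[Y,Y] = ((-1.75)·(-1.75) + (3.25)·(3.25) + (-1.75)·(-1.75) + (0.25)·(0.25)) / 3 = 16.75/3 = 5.5833
  Sample standard deviations s_i = √(s[i,i]):
  s(X) = √(5.6667) = 2.3805
  s(Y) = √(5.5833) = 2.3629

Step 3 — r_{ij} = s_{ij} / (s_i · s_j):
  r[X,X] = 1 (diagonal).
  r[X,Y] = -2.5 / (2.3805 · 2.3629) = -2.5 / 5.6248 = -0.4445
  r[Y,Y] = 1 (diagonal).

R is symmetric with unit diagonal. Assembling:

R = [[1, -0.4445],
 [-0.4445, 1]]


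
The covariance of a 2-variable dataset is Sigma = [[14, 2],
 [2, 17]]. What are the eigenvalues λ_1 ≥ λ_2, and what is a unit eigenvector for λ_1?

Step 1 — characteristic polynomial of 2×2 Sigma:
  det(Sigma - λI) = λ² - trace · λ + det = 0.
  trace = 14 + 17 = 31, det = 14·17 - (2)² = 234.
Step 2 — discriminant:
  Δ = trace² - 4·det = 961 - 936 = 25.
Step 3 — eigenvalues:
  λ = (trace ± √Δ)/2 = (31 ± 5)/2,
  λ_1 = 18,  λ_2 = 13.

Step 4 — unit eigenvector for λ_1: solve (Sigma - λ_1 I)v = 0. First row:
  (14 - 18)·v_x + (2)·v_y = 0, i.e. (-4)·v_x + (2)·v_y = 0,
  so v ∝ (b, λ_1 - a) = (2, 4) = u.
  ||u|| = √((2)² + (4)²) = √(20) ≈ 4.4721,
  v_1 = u/||u|| ≈ (0.4472, 0.8944) (||v_1|| = 1).

λ_1 = 18,  λ_2 = 13;  v_1 ≈ (0.4472, 0.8944)


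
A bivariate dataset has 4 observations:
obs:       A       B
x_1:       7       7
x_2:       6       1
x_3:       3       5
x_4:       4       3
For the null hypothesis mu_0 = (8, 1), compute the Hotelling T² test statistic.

Step 1 — sample mean vector:
  mean(A) = (7 + 6 + 3 + 4) / 4 = 20/4 = 5
  mean(B) = (7 + 1 + 5 + 3) / 4 = 16/4 = 4
  x̄ = (5, 4),  deviation x̄ - mu_0 = (5, 4) - (8, 1) = (-3, 3).

Step 2 — sample covariance matrix, S[i,j] = (1/(n-1)) · Σ_k (x_{k,i} - mean_i) · (x_{k,j} - mean_j), divisor n-1 = 3:
  S[A,A] = ((2)·(2) + (1)·(1) + (-2)·(-2) + (-1)·(-1)) / 3 = 10/3 = 3.3333
  S[A,B] = ((2)·(3) + (1)·(-3) + (-2)·(1) + (-1)·(-1)) / 3 = 2/3 = 0.6667
  S[B,B] = ((3)·(3) + (-3)·(-3) + (1)·(1) + (-1)·(-1)) / 3 = 20/3 = 6.6667
  S = [[3.3333, 0.6667],
 [0.6667, 6.6667]].

Step 3 — invert S. det(S) = 3.3333·6.6667 - (0.6667)² = 21.7778.
  S^{-1} = (1/det) · [[d, -b], [-b, a]] = [[0.3061, -0.0306],
 [-0.0306, 0.1531]].

Step 4 — quadratic form (x̄ - mu_0)^T · S^{-1} · (x̄ - mu_0):
  S^{-1} · (x̄ - mu_0) = (-1.0102, 0.551),
  (x̄ - mu_0)^T · [...] = (-3)·(-1.0102) + (3)·(0.551) = 4.6837.

Step 5 — scale by n: T² = 4 · 4.6837 = 18.7347.

T² ≈ 18.7347


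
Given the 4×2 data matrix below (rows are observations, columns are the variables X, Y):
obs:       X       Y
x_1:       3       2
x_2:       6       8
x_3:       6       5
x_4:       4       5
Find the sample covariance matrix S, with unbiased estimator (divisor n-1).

Step 1 — column means:
  mean(X) = (3 + 6 + 6 + 4) / 4 = 19/4 = 4.75
  mean(Y) = (2 + 8 + 5 + 5) / 4 = 20/4 = 5

Step 2 — sample covariance S[i,j] = (1/(n-1)) · Σ_k (x_{k,i} - mean_i) · (x_{k,j} - mean_j), with n-1 = 3.
  S[X,X] = ((-1.75)·(-1.75) + (1.25)·(1.25) + (1.25)·(1.25) + (-0.75)·(-0.75)) / 3 = 6.75/3 = 2.25
  S[X,Y] = ((-1.75)·(-3) + (1.25)·(3) + (1.25)·(0) + (-0.75)·(0)) / 3 = 9/3 = 3
  S[Y,Y] = ((-3)·(-3) + (3)·(3) + (0)·(0) + (0)·(0)) / 3 = 18/3 = 6

S is symmetric (S[j,i] = S[i,j]). Assembling:

S = [[2.25, 3],
 [3, 6]]


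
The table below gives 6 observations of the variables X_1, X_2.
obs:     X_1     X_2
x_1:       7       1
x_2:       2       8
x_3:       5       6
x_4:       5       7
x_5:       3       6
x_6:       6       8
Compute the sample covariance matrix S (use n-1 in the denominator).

Step 1 — column means:
  mean(X_1) = (7 + 2 + 5 + 5 + 3 + 6) / 6 = 28/6 = 4.6667
  mean(X_2) = (1 + 8 + 6 + 7 + 6 + 8) / 6 = 36/6 = 6

Step 2 — sample covariance S[i,j] = (1/(n-1)) · Σ_k (x_{k,i} - mean_i) · (x_{k,j} - mean_j), with n-1 = 5.
  S[X_1,X_1] = ((2.3333)·(2.3333) + (-2.6667)·(-2.6667) + (0.3333)·(0.3333) + (0.3333)·(0.3333) + (-1.6667)·(-1.6667) + (1.3333)·(1.3333)) / 5 = 17.3333/5 = 3.4667
  S[X_1,X_2] = ((2.3333)·(-5) + (-2.6667)·(2) + (0.3333)·(0) + (0.3333)·(1) + (-1.6667)·(0) + (1.3333)·(2)) / 5 = -14/5 = -2.8
  S[X_2,X_2] = ((-5)·(-5) + (2)·(2) + (0)·(0) + (1)·(1) + (0)·(0) + (2)·(2)) / 5 = 34/5 = 6.8

S is symmetric (S[j,i] = S[i,j]). Assembling:

S = [[3.4667, -2.8],
 [-2.8, 6.8]]


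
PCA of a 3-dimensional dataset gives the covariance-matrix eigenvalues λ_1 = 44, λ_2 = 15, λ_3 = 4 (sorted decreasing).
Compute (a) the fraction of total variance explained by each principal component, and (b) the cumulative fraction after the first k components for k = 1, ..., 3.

Step 1 — total variance = trace(Sigma) = Σ λ_i = 44 + 15 + 4 = 63.

Step 2 — fraction explained by component i = λ_i / Σ λ:
  PC1: 44/63 = 0.6984
  PC2: 15/63 = 0.2381
  PC3: 4/63 = 0.0635

Step 3 — cumulative fraction after k components = (λ_1 + ... + λ_k) / Σ λ:
  k = 1: 44/63 = 0.6984
  k = 2: (44 + 15)/63 = 59/63 = 0.9365
  k = 3: (44 + 15 + 4)/63 = 63/63 = 1

Summary (fraction, with percent):

explained: PC1 0.6984 (69.84%), PC2 0.2381 (23.81%), PC3 0.0635 (6.35%);  cumulative: 0.6984, 0.9365, 1


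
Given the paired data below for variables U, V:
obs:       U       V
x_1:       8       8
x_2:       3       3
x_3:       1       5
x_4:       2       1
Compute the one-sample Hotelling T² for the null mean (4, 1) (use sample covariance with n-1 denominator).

Step 1 — sample mean vector:
  mean(U) = (8 + 3 + 1 + 2) / 4 = 14/4 = 3.5
  mean(V) = (8 + 3 + 5 + 1) / 4 = 17/4 = 4.25
  x̄ = (3.5, 4.25),  deviation x̄ - mu_0 = (3.5, 4.25) - (4, 1) = (-0.5, 3.25).

Step 2 — sample covariance matrix, S[i,j] = (1/(n-1)) · Σ_k (x_{k,i} - mean_i) · (x_{k,j} - mean_j), divisor n-1 = 3:
  S[U,U] = ((4.5)·(4.5) + (-0.5)·(-0.5) + (-2.5)·(-2.5) + (-1.5)·(-1.5)) / 3 = 29/3 = 9.6667
  S[U,V] = ((4.5)·(3.75) + (-0.5)·(-1.25) + (-2.5)·(0.75) + (-1.5)·(-3.25)) / 3 = 20.5/3 = 6.8333
  S[V,V] = ((3.75)·(3.75) + (-1.25)·(-1.25) + (0.75)·(0.75) + (-3.25)·(-3.25)) / 3 = 26.75/3 = 8.9167
  S = [[9.6667, 6.8333],
 [6.8333, 8.9167]].

Step 3 — invert S. det(S) = 9.6667·8.9167 - (6.8333)² = 39.5.
  S^{-1} = (1/det) · [[d, -b], [-b, a]] = [[0.2257, -0.173],
 [-0.173, 0.2447]].

Step 4 — quadratic form (x̄ - mu_0)^T · S^{-1} · (x̄ - mu_0):
  S^{-1} · (x̄ - mu_0) = (-0.6751, 0.8819),
  (x̄ - mu_0)^T · [...] = (-0.5)·(-0.6751) + (3.25)·(0.8819) = 3.2036.

Step 5 — scale by n: T² = 4 · 3.2036 = 12.8143.

T² ≈ 12.8143


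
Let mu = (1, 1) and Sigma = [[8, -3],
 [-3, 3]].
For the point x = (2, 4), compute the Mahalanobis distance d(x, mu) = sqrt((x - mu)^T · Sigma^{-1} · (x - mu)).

Step 1 — centre the observation: (x - mu) = (1, 3).

Step 2 — invert Sigma. det(Sigma) = 8·3 - (-3)² = 15.
  Sigma^{-1} = (1/det) · [[d, -b], [-b, a]] = [[0.2, 0.2],
 [0.2, 0.5333]].

Step 3 — form the quadratic (x - mu)^T · Sigma^{-1} · (x - mu):
  Sigma^{-1} · (x - mu) = (0.8, 1.8).
  (x - mu)^T · [Sigma^{-1} · (x - mu)] = (1)·(0.8) + (3)·(1.8) = 6.2.

Step 4 — take square root: d = √(6.2) ≈ 2.49.

d(x, mu) = √(6.2) ≈ 2.49


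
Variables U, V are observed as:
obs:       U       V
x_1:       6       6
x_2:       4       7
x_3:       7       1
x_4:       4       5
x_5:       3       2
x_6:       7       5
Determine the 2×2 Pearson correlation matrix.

Step 1 — column means:
  mean(U) = (6 + 4 + 7 + 4 + 3 + 7) / 6 = 31/6 = 5.1667
  mean(V) = (6 + 7 + 1 + 5 + 2 + 5) / 6 = 26/6 = 4.3333

Step 2 — sample variances and covariances s[i,j] = (1/(n-1)) · Σ_k (x_{k,i} - mean_i) · (x_{k,j} - mean_j), with n-1 = 5:
  s[U,U] = ((0.8333)·(0.8333) + (-1.1667)·(-1.1667) + (1.8333)·(1.8333) + (-1.1667)·(-1.1667) + (-2.1667)·(-2.1667) + (1.8333)·(1.8333)) / 5 = 14.8333/5 = 2.9667
  s[U,V] = ((0.8333)·(1.6667) + (-1.1667)·(2.6667) + (1.8333)·(-3.3333) + (-1.1667)·(0.6667) + (-2.1667)·(-2.3333) + (1.8333)·(0.6667)) / 5 = -2.3333/5 = -0.4667
  s[V,V] = ((1.6667)·(1.6667) + (2.6667)·(2.6667) + (-3.3333)·(-3.3333) + (0.6667)·(0.6667) + (-2.3333)·(-2.3333) + (0.6667)·(0.6667)) / 5 = 27.3333/5 = 5.4667
  Sample standard deviations s_i = √(s[i,i]):
  s(U) = √(2.9667) = 1.7224
  s(V) = √(5.4667) = 2.3381

Step 3 — r_{ij} = s_{ij} / (s_i · s_j):
  r[U,U] = 1 (diagonal).
  r[U,V] = -0.4667 / (1.7224 · 2.3381) = -0.4667 / 4.0271 = -0.1159
  r[V,V] = 1 (diagonal).

R is symmetric with unit diagonal. Assembling:

R = [[1, -0.1159],
 [-0.1159, 1]]


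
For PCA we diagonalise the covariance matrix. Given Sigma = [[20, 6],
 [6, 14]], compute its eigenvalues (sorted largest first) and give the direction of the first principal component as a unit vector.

Step 1 — characteristic polynomial of 2×2 Sigma:
  det(Sigma - λI) = λ² - trace · λ + det = 0.
  trace = 20 + 14 = 34, det = 20·14 - (6)² = 244.
Step 2 — discriminant:
  Δ = trace² - 4·det = 1156 - 976 = 180.
Step 3 — eigenvalues:
  λ = (trace ± √Δ)/2 = (34 ± 13.4164)/2,
  λ_1 = 23.7082,  λ_2 = 10.2918.

Step 4 — unit eigenvector for λ_1: solve (Sigma - λ_1 I)v = 0. First row:
  (20 - 23.7082)·v_x + (6)·v_y = 0, i.e. (-3.7082)·v_x + (6)·v_y = 0,
  so v ∝ (b, λ_1 - a) = (6, 3.7082) = u.
  ||u|| = √((6)² + (3.7082)²) = √(49.7508) ≈ 7.0534,
  v_1 = u/||u|| ≈ (0.8507, 0.5257) (||v_1|| = 1).

λ_1 = 23.7082,  λ_2 = 10.2918;  v_1 ≈ (0.8507, 0.5257)


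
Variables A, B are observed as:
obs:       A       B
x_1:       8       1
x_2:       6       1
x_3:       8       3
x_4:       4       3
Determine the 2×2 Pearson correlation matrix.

Step 1 — column means:
  mean(A) = (8 + 6 + 8 + 4) / 4 = 26/4 = 6.5
  mean(B) = (1 + 1 + 3 + 3) / 4 = 8/4 = 2

Step 2 — sample variances and covariances s[i,j] = (1/(n-1)) · Σ_k (x_{k,i} - mean_i) · (x_{k,j} - mean_j), with n-1 = 3:
  s[A,A] = ((1.5)·(1.5) + (-0.5)·(-0.5) + (1.5)·(1.5) + (-2.5)·(-2.5)) / 3 = 11/3 = 3.6667
  s[A,B] = ((1.5)·(-1) + (-0.5)·(-1) + (1.5)·(1) + (-2.5)·(1)) / 3 = -2/3 = -0.6667
  s[B,B] = ((-1)·(-1) + (-1)·(-1) + (1)·(1) + (1)·(1)) / 3 = 4/3 = 1.3333
  Sample standard deviations s_i = √(s[i,i]):
  s(A) = √(3.6667) = 1.9149
  s(B) = √(1.3333) = 1.1547

Step 3 — r_{ij} = s_{ij} / (s_i · s_j):
  r[A,A] = 1 (diagonal).
  r[A,B] = -0.6667 / (1.9149 · 1.1547) = -0.6667 / 2.2111 = -0.3015
  r[B,B] = 1 (diagonal).

R is symmetric with unit diagonal. Assembling:

R = [[1, -0.3015],
 [-0.3015, 1]]
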